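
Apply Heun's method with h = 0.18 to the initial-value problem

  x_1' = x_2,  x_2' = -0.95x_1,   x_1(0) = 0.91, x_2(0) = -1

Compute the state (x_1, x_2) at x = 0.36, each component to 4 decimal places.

0.4997, -1.2451

Heun on (x_1,x_2): k1 = f(x_n, state_n); k2 = f(x_n + h, state_n + h·k1); state_{n+1} = state_n + (h/2)·(k1 + k2).
0.000000: (0.910000, -1.000000)
  k1 = (-1.000000, -0.864500)
  predictor → (0.730000, -1.155610)
  k2 = (-1.155610, -0.693500)
  → (0.715995, -1.140220)
0.180000: (0.715995, -1.140220)
  k1 = (-1.140220, -0.680195)
  predictor → (0.510756, -1.262655)
  k2 = (-1.262655, -0.485218)
  → (0.499736, -1.245107)
(x_1(0.36), x_2(0.36)) ≈ (0.4997, -1.2451)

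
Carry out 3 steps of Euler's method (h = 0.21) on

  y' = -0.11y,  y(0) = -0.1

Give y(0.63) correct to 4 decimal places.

-0.0932

Euler: y_{n+1} = y_n + h·f(t_n, y_n).
t=0.000000, y=-0.100000: f=0.011000 → y ← -0.100000 + 0.21·0.011000 = -0.097690
t=0.210000, y=-0.097690: f=0.010746 → y ← -0.097690 + 0.21·0.010746 = -0.095433
t=0.420000, y=-0.095433: f=0.010498 → y ← -0.095433 + 0.21·0.010498 = -0.093229
y(0.63) ≈ -0.0932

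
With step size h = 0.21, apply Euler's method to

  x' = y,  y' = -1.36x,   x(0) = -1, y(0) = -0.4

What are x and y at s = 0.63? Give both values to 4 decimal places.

Euler on (x,y): x_{n+1} = x_n + h·x', y_{n+1} = y_n + h·y'.
0.000000: (-1.000000, -0.400000); f=(-0.400000, 1.360000) → (-1.084000, -0.114400)
0.210000: (-1.084000, -0.114400); f=(-0.114400, 1.474240) → (-1.108024, 0.195190)
0.420000: (-1.108024, 0.195190); f=(0.195190, 1.506913) → (-1.067034, 0.511642)
(x(0.63), y(0.63)) ≈ (-1.0670, 0.5116)

-1.0670, 0.5116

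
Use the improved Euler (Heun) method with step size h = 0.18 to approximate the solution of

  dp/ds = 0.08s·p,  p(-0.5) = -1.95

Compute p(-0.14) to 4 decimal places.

Heun: k1 = f(s_n, p_n); k2 = f(s_n + h, p_n + h·k1); p_{n+1} = p_n + (h/2)·(k1 + k2).
s=-0.500000, p=-1.950000:
  k1 = f(-0.500000, -1.950000) = 0.078000
  k2 = f(-0.320000, -1.935960) = 0.049561
  p ← -1.950000 + (0.18/2)·(0.078000 + 0.049561) = -1.938520
s=-0.320000, p=-1.938520:
  k1 = f(-0.320000, -1.938520) = 0.049626
  k2 = f(-0.140000, -1.929587) = 0.021611
  p ← -1.938520 + (0.18/2)·(0.049626 + 0.021611) = -1.932108
p(-0.14) ≈ -1.9321

-1.9321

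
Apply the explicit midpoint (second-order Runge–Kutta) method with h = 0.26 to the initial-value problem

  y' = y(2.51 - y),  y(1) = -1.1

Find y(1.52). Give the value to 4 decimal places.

Midpoint: k1 = f(t_n, y_n); k2 = f(t_n + h/2, y_n + (h/2)·k1); y_{n+1} = y_n + h·k2.
t=1.000000, y=-1.100000:
  k1 = f(1.000000, -1.100000) = -3.971000
  k2 = f(1.130000, -1.616230) = -6.668937
  y ← -1.100000 + 0.26·(-6.668937) = -2.833924
t=1.260000, y=-2.833924:
  k1 = f(1.260000, -2.833924) = -15.144271
  k2 = f(1.390000, -4.802679) = -35.120447
  y ← -2.833924 + 0.26·(-35.120447) = -11.965240
y(1.52) ≈ -11.9652

-11.9652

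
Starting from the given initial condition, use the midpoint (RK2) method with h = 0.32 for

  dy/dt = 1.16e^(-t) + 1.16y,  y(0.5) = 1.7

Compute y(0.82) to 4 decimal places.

2.6818

Midpoint: k1 = f(t_n, y_n); k2 = f(t_n + h/2, y_n + (h/2)·k1); y_{n+1} = y_n + h·k2.
t=0.500000, y=1.700000:
  k1 = f(0.500000, 1.700000) = 2.675576
  k2 = f(0.660000, 2.128092) = 3.068134
  y ← 1.700000 + 0.32·3.068134 = 2.681803
y(0.82) ≈ 2.6818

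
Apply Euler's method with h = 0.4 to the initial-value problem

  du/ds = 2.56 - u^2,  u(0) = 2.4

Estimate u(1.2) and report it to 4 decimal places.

Euler: u_{n+1} = u_n + h·f(s_n, u_n).
s=0.000000, u=2.400000: f=-3.200000 → u ← 2.400000 + 0.4·(-3.200000) = 1.120000
s=0.400000, u=1.120000: f=1.305600 → u ← 1.120000 + 0.4·1.305600 = 1.642240
s=0.800000, u=1.642240: f=-0.136952 → u ← 1.642240 + 0.4·(-0.136952) = 1.587459
u(1.2) ≈ 1.5875

1.5875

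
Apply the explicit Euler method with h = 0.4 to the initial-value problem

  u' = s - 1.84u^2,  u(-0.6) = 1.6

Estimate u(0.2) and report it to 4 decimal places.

-0.8064

Euler: u_{n+1} = u_n + h·f(s_n, u_n).
s=-0.600000, u=1.600000: f=-5.310400 → u ← 1.600000 + 0.4·(-5.310400) = -0.524160
s=-0.200000, u=-0.524160: f=-0.705528 → u ← -0.524160 + 0.4·(-0.705528) = -0.806371
u(0.2) ≈ -0.8064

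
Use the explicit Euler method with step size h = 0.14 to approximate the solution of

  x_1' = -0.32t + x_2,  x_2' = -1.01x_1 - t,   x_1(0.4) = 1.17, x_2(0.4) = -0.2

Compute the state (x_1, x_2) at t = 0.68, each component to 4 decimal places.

Euler on (x_1,x_2): x_1_{n+1} = x_1_n + h·x_1', x_2_{n+1} = x_2_n + h·x_2'.
0.400000: (1.170000, -0.200000); f=(-0.328000, -1.581700) → (1.124080, -0.421438)
0.540000: (1.124080, -0.421438); f=(-0.594238, -1.675321) → (1.040887, -0.655983)
(x_1(0.68), x_2(0.68)) ≈ (1.0409, -0.6560)

1.0409, -0.6560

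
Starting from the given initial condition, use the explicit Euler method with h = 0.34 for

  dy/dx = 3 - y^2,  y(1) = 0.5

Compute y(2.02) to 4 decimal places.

Euler: y_{n+1} = y_n + h·f(x_n, y_n).
x=1.000000, y=0.500000: f=2.750000 → y ← 0.500000 + 0.34·2.750000 = 1.435000
x=1.340000, y=1.435000: f=0.940775 → y ← 1.435000 + 0.34·0.940775 = 1.754863
x=1.680000, y=1.754863: f=-0.079546 → y ← 1.754863 + 0.34·(-0.079546) = 1.727818
y(2.02) ≈ 1.7278

1.7278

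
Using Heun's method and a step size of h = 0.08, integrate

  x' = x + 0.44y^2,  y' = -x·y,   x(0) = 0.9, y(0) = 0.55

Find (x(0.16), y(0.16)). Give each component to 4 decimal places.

Heun on (x,y): k1 = f(t_n, state_n); k2 = f(t_n + h, state_n + h·k1); state_{n+1} = state_n + (h/2)·(k1 + k2).
0.000000: (0.900000, 0.550000)
  k1 = (1.033100, -0.495000)
  predictor → (0.982648, 0.510400)
  k2 = (1.097272, -0.501544)
  → (0.985215, 0.510138)
0.080000: (0.985215, 0.510138)
  k1 = (1.099721, -0.502596)
  predictor → (1.073193, 0.469931)
  k2 = (1.170360, -0.504326)
  → (1.076018, 0.469861)
(x(0.16), y(0.16)) ≈ (1.0760, 0.4699)

1.0760, 0.4699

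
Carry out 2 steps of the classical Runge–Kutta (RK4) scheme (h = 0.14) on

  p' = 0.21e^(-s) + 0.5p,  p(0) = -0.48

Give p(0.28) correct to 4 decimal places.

-0.4969

RK4: k1 = f(s_n, p_n); k2 = f(s_n + h/2, p_n + (h/2)·k1); k3 = f(s_n + h/2, p_n + (h/2)·k2); k4 = f(s_n + h, p_n + h·k3); p_{n+1} = p_n + (h/6)·(k1 + 2k2 + 2k3 + k4).
s=0.000000, p=-0.480000:
  k1 = f(0.000000, -0.480000) = -0.030000
  k2 = f(0.070000, -0.482100) = -0.045247
  k3 = f(0.070000, -0.483167) = -0.045781
  k4 = f(0.140000, -0.486409) = -0.060639
  p ← -0.480000 + (0.14/6)·(k1 + 2k2 + 2k3 + k4) = -0.486363
s=0.140000, p=-0.486363:
  k1 = f(0.140000, -0.486363) = -0.060616
  k2 = f(0.210000, -0.490606) = -0.075080
  k3 = f(0.210000, -0.491619) = -0.075587
  k4 = f(0.280000, -0.496945) = -0.089758
  p ← -0.486363 + (0.14/6)·(k1 + 2k2 + 2k3 + k4) = -0.496903
p(0.28) ≈ -0.4969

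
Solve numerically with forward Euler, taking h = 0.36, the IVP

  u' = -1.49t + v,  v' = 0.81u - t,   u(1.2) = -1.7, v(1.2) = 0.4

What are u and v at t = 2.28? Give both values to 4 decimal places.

-4.8794, -3.3628

Euler on (u,v): u_{n+1} = u_n + h·u', v_{n+1} = v_n + h·v'.
1.200000: (-1.700000, 0.400000); f=(-1.388000, -2.577000) → (-2.199680, -0.527720)
1.560000: (-2.199680, -0.527720); f=(-2.852120, -3.341741) → (-3.226443, -1.730747)
1.920000: (-3.226443, -1.730747); f=(-4.591547, -4.533419) → (-4.879400, -3.362778)
(u(2.28), v(2.28)) ≈ (-4.8794, -3.3628)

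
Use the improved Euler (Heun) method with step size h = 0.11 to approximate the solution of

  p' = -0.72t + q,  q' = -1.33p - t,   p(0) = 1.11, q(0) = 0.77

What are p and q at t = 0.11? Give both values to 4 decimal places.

1.1814, 0.5954

Heun on (p,q): k1 = f(t_n, state_n); k2 = f(t_n + h, state_n + h·k1); state_{n+1} = state_n + (h/2)·(k1 + k2).
0.000000: (1.110000, 0.770000)
  k1 = (0.770000, -1.476300)
  predictor → (1.194700, 0.607607)
  k2 = (0.528407, -1.698951)
  → (1.181412, 0.595361)
(p(0.11), q(0.11)) ≈ (1.1814, 0.5954)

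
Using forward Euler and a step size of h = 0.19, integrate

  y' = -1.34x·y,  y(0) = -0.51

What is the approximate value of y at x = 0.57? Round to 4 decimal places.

-0.4384

Euler: y_{n+1} = y_n + h·f(x_n, y_n).
x=0.000000, y=-0.510000: f=0.000000 → y ← -0.510000 + 0.19·0.000000 = -0.510000
x=0.190000, y=-0.510000: f=0.129846 → y ← -0.510000 + 0.19·0.129846 = -0.485329
x=0.380000, y=-0.485329: f=0.247130 → y ← -0.485329 + 0.19·0.247130 = -0.438375
y(0.57) ≈ -0.4384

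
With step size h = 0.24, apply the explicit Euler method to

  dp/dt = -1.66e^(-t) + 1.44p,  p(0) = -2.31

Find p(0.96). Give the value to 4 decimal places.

Euler: p_{n+1} = p_n + h·f(t_n, p_n).
t=0.000000, p=-2.310000: f=-4.986400 → p ← -2.310000 + 0.24·(-4.986400) = -3.506736
t=0.240000, p=-3.506736: f=-6.355502 → p ← -3.506736 + 0.24·(-6.355502) = -5.032057
t=0.480000, p=-5.032057: f=-8.273342 → p ← -5.032057 + 0.24·(-8.273342) = -7.017659
t=0.720000, p=-7.017659: f=-10.913437 → p ← -7.017659 + 0.24·(-10.913437) = -9.636883
p(0.96) ≈ -9.6369

-9.6369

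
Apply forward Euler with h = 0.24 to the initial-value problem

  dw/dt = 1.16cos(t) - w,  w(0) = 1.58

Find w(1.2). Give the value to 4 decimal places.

1.0736

Euler: w_{n+1} = w_n + h·f(t_n, w_n).
t=0.000000, w=1.580000: f=-0.420000 → w ← 1.580000 + 0.24·(-0.420000) = 1.479200
t=0.240000, w=1.479200: f=-0.352448 → w ← 1.479200 + 0.24·(-0.352448) = 1.394612
t=0.480000, w=1.394612: f=-0.365698 → w ← 1.394612 + 0.24·(-0.365698) = 1.306845
t=0.720000, w=1.306845: f=-0.434750 → w ← 1.306845 + 0.24·(-0.434750) = 1.202505
t=0.960000, w=1.202505: f=-0.537222 → w ← 1.202505 + 0.24·(-0.537222) = 1.073572
w(1.2) ≈ 1.0736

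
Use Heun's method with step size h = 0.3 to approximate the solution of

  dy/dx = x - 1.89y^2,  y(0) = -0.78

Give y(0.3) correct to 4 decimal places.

-1.2663

Heun: k1 = f(x_n, y_n); k2 = f(x_n + h, y_n + h·k1); y_{n+1} = y_n + (h/2)·(k1 + k2).
x=0.000000, y=-0.780000:
  k1 = f(0.000000, -0.780000) = -1.149876
  k2 = f(0.300000, -1.124963) = -2.091873
  y ← -0.780000 + (0.3/2)·(-1.149876 + (-2.091873)) = -1.266262
y(0.3) ≈ -1.2663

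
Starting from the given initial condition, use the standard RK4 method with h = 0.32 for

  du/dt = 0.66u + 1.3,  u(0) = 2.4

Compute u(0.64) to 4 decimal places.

RK4: k1 = f(t_n, u_n); k2 = f(t_n + h/2, u_n + (h/2)·k1); k3 = f(t_n + h/2, u_n + (h/2)·k2); k4 = f(t_n + h, u_n + h·k3); u_{n+1} = u_n + (h/6)·(k1 + 2k2 + 2k3 + k4).
t=0.000000, u=2.400000:
  k1 = f(0.000000, 2.400000) = 2.884000
  k2 = f(0.160000, 2.861440) = 3.188550
  k3 = f(0.160000, 2.910168) = 3.220711
  k4 = f(0.320000, 3.430627) = 3.564214
  u ← 2.400000 + (0.32/6)·(k1 + 2k2 + 2k3 + k4) = 3.427559
t=0.320000, u=3.427559:
  k1 = f(0.320000, 3.427559) = 3.562189
  k2 = f(0.480000, 3.997510) = 3.938356
  k3 = f(0.480000, 4.057696) = 3.978080
  k4 = f(0.640000, 4.700545) = 4.402360
  u ← 3.427559 + (0.32/6)·(k1 + 2k2 + 2k3 + k4) = 4.696755
u(0.64) ≈ 4.6968

4.6968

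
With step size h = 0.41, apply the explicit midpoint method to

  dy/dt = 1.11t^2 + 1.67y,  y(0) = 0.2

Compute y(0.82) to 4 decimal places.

0.9716

Midpoint: k1 = f(t_n, y_n); k2 = f(t_n + h/2, y_n + (h/2)·k1); y_{n+1} = y_n + h·k2.
t=0.000000, y=0.200000:
  k1 = f(0.000000, 0.200000) = 0.334000
  k2 = f(0.205000, 0.268470) = 0.494993
  y ← 0.200000 + 0.41·0.494993 = 0.402947
t=0.410000, y=0.402947:
  k1 = f(0.410000, 0.402947) = 0.859512
  k2 = f(0.615000, 0.579147) = 1.387005
  y ← 0.402947 + 0.41·1.387005 = 0.971619
y(0.82) ≈ 0.9716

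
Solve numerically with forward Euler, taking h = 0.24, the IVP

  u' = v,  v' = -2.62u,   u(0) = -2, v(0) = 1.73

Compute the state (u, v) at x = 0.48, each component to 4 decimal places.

Euler on (u,v): u_{n+1} = u_n + h·u', v_{n+1} = v_n + h·v'.
0.000000: (-2.000000, 1.730000); f=(1.730000, 5.240000) → (-1.584800, 2.987600)
0.240000: (-1.584800, 2.987600); f=(2.987600, 4.152176) → (-0.867776, 3.984122)
(u(0.48), v(0.48)) ≈ (-0.8678, 3.9841)

-0.8678, 3.9841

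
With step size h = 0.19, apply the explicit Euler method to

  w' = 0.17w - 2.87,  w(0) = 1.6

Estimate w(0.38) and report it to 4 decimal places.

0.5968

Euler: w_{n+1} = w_n + h·f(x_n, w_n).
x=0.000000, w=1.600000: f=-2.598000 → w ← 1.600000 + 0.19·(-2.598000) = 1.106380
x=0.190000, w=1.106380: f=-2.681915 → w ← 1.106380 + 0.19·(-2.681915) = 0.596816
w(0.38) ≈ 0.5968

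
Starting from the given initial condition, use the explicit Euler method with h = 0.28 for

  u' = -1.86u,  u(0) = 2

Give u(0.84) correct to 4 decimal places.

Euler: u_{n+1} = u_n + h·f(s_n, u_n).
s=0.000000, u=2.000000: f=-3.720000 → u ← 2.000000 + 0.28·(-3.720000) = 0.958400
s=0.280000, u=0.958400: f=-1.782624 → u ← 0.958400 + 0.28·(-1.782624) = 0.459265
s=0.560000, u=0.459265: f=-0.854233 → u ← 0.459265 + 0.28·(-0.854233) = 0.220080
u(0.84) ≈ 0.2201

0.2201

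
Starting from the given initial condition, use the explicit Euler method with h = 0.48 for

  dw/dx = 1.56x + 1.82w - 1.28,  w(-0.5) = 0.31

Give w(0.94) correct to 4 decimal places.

Euler: w_{n+1} = w_n + h·f(x_n, w_n).
x=-0.500000, w=0.310000: f=-1.495800 → w ← 0.310000 + 0.48·(-1.495800) = -0.407984
x=-0.020000, w=-0.407984: f=-2.053731 → w ← -0.407984 + 0.48·(-2.053731) = -1.393775
x=0.460000, w=-1.393775: f=-3.099070 → w ← -1.393775 + 0.48·(-3.099070) = -2.881329
w(0.94) ≈ -2.8813

-2.8813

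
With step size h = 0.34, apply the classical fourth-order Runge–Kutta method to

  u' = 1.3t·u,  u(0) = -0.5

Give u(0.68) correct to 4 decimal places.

RK4: k1 = f(t_n, u_n); k2 = f(t_n + h/2, u_n + (h/2)·k1); k3 = f(t_n + h/2, u_n + (h/2)·k2); k4 = f(t_n + h, u_n + h·k3); u_{n+1} = u_n + (h/6)·(k1 + 2k2 + 2k3 + k4).
t=0.000000, u=-0.500000:
  k1 = f(0.000000, -0.500000) = 0.000000
  k2 = f(0.170000, -0.500000) = -0.110500
  k3 = f(0.170000, -0.518785) = -0.114651
  k4 = f(0.340000, -0.538982) = -0.238230
  u ← -0.500000 + (0.34/6)·(k1 + 2k2 + 2k3 + k4) = -0.539017
t=0.340000, u=-0.539017:
  k1 = f(0.340000, -0.539017) = -0.238245
  k2 = f(0.510000, -0.579519) = -0.384221
  k3 = f(0.510000, -0.604334) = -0.400674
  k4 = f(0.680000, -0.675246) = -0.596917
  u ← -0.539017 + (0.34/6)·(k1 + 2k2 + 2k3 + k4) = -0.675297
u(0.68) ≈ -0.6753

-0.6753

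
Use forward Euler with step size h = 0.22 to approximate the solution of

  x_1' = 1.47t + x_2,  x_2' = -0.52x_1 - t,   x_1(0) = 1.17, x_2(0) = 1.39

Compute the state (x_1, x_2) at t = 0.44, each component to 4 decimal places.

Euler on (x_1,x_2): x_1_{n+1} = x_1_n + h·x_1', x_2_{n+1} = x_2_n + h·x_2'.
0.000000: (1.170000, 1.390000); f=(1.390000, -0.608400) → (1.475800, 1.256152)
0.220000: (1.475800, 1.256152); f=(1.579552, -0.987416) → (1.823301, 1.038920)
(x_1(0.44), x_2(0.44)) ≈ (1.8233, 1.0389)

1.8233, 1.0389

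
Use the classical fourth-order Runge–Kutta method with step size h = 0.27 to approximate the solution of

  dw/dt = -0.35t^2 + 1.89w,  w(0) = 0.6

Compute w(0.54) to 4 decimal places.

1.6401

RK4: k1 = f(t_n, w_n); k2 = f(t_n + h/2, w_n + (h/2)·k1); k3 = f(t_n + h/2, w_n + (h/2)·k2); k4 = f(t_n + h, w_n + h·k3); w_{n+1} = w_n + (h/6)·(k1 + 2k2 + 2k3 + k4).
t=0.000000, w=0.600000:
  k1 = f(0.000000, 0.600000) = 1.134000
  k2 = f(0.135000, 0.753090) = 1.416961
  k3 = f(0.135000, 0.791290) = 1.489159
  k4 = f(0.270000, 1.002073) = 1.868403
  w ← 0.600000 + (0.27/6)·(k1 + 2k2 + 2k3 + k4) = 0.996659
t=0.270000, w=0.996659:
  k1 = f(0.270000, 0.996659) = 1.858170
  k2 = f(0.405000, 1.247512) = 2.300389
  k3 = f(0.405000, 1.307211) = 2.413221
  k4 = f(0.540000, 1.648229) = 3.013092
  w ← 0.996659 + (0.27/6)·(k1 + 2k2 + 2k3 + k4) = 1.640091
w(0.54) ≈ 1.6401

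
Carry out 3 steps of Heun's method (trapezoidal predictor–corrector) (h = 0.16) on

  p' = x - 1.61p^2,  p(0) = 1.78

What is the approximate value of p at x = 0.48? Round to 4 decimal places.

0.8528

Heun: k1 = f(x_n, p_n); k2 = f(x_n + h, p_n + h·k1); p_{n+1} = p_n + (h/2)·(k1 + k2).
x=0.000000, p=1.780000:
  k1 = f(0.000000, 1.780000) = -5.101124
  k2 = f(0.160000, 0.963820) = -1.335608
  p ← 1.780000 + (0.16/2)·(-5.101124 + (-1.335608)) = 1.265061
x=0.160000, p=1.265061:
  k1 = f(0.160000, 1.265061) = -2.416612
  k2 = f(0.320000, 0.878403) = -0.922264
  p ← 1.265061 + (0.16/2)·(-2.416612 + (-0.922264)) = 0.997951
x=0.320000, p=0.997951:
  k1 = f(0.320000, 0.997951) = -1.283410
  k2 = f(0.480000, 0.792606) = -0.531440
  p ← 0.997951 + (0.16/2)·(-1.283410 + (-0.531440)) = 0.852763
p(0.48) ≈ 0.8528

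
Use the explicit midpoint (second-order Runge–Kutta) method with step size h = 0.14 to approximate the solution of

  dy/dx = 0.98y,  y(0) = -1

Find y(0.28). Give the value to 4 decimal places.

Midpoint: k1 = f(x_n, y_n); k2 = f(x_n + h/2, y_n + (h/2)·k1); y_{n+1} = y_n + h·k2.
x=0.000000, y=-1.000000:
  k1 = f(0.000000, -1.000000) = -0.980000
  k2 = f(0.070000, -1.068600) = -1.047228
  y ← -1.000000 + 0.14·(-1.047228) = -1.146612
x=0.140000, y=-1.146612:
  k1 = f(0.140000, -1.146612) = -1.123680
  k2 = f(0.210000, -1.225269) = -1.200764
  y ← -1.146612 + 0.14·(-1.200764) = -1.314719
y(0.28) ≈ -1.3147

-1.3147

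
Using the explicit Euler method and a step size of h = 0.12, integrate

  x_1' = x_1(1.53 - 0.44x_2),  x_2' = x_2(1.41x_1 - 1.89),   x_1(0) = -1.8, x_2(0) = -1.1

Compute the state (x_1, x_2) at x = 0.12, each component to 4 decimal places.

-2.2350, -0.5155

Euler on (x_1,x_2): x_1_{n+1} = x_1_n + h·x_1', x_2_{n+1} = x_2_n + h·x_2'.
0.000000: (-1.800000, -1.100000); f=(-3.625200, 4.870800) → (-2.235024, -0.515504)
(x_1(0.12), x_2(0.12)) ≈ (-2.2350, -0.5155)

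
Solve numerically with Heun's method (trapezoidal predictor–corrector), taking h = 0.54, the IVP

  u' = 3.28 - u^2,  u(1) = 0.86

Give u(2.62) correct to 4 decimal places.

1.2889

Heun: k1 = f(x_n, u_n); k2 = f(x_n + h, u_n + h·k1); u_{n+1} = u_n + (h/2)·(k1 + k2).
x=1.000000, u=0.860000:
  k1 = f(1.000000, 0.860000) = 2.540400
  k2 = f(1.540000, 2.231816) = -1.701003
  u ← 0.860000 + (0.54/2)·(2.540400 + (-1.701003)) = 1.086637
x=1.540000, u=1.086637:
  k1 = f(1.540000, 1.086637) = 2.099219
  k2 = f(2.080000, 2.220216) = -1.649358
  u ← 1.086637 + (0.54/2)·(2.099219 + (-1.649358)) = 1.208100
x=2.080000, u=1.208100:
  k1 = f(2.080000, 1.208100) = 1.820495
  k2 = f(2.620000, 2.191167) = -1.521213
  u ← 1.208100 + (0.54/2)·(1.820495 + (-1.521213)) = 1.288906
u(2.62) ≈ 1.2889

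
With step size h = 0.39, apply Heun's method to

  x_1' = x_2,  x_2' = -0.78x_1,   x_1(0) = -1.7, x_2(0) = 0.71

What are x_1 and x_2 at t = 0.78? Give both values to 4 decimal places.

-0.7817, 1.5170

Heun on (x_1,x_2): k1 = f(t_n, state_n); k2 = f(t_n + h, state_n + h·k1); state_{n+1} = state_n + (h/2)·(k1 + k2).
0.000000: (-1.700000, 0.710000)
  k1 = (0.710000, 1.326000)
  predictor → (-1.423100, 1.227140)
  k2 = (1.227140, 1.110018)
  → (-1.322258, 1.185024)
0.390000: (-1.322258, 1.185024)
  k1 = (1.185024, 1.031361)
  predictor → (-0.860099, 1.587254)
  k2 = (1.587254, 0.670877)
  → (-0.781664, 1.516960)
(x_1(0.78), x_2(0.78)) ≈ (-0.7817, 1.5170)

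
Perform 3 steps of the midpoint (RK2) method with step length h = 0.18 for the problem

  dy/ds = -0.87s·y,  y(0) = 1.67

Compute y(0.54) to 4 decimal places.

1.4698

Midpoint: k1 = f(s_n, y_n); k2 = f(s_n + h/2, y_n + (h/2)·k1); y_{n+1} = y_n + h·k2.
s=0.000000, y=1.670000:
  k1 = f(0.000000, 1.670000) = 0.000000
  k2 = f(0.090000, 1.670000) = -0.130761
  y ← 1.670000 + 0.18·(-0.130761) = 1.646463
s=0.180000, y=1.646463:
  k1 = f(0.180000, 1.646463) = -0.257836
  k2 = f(0.270000, 1.623258) = -0.381303
  y ← 1.646463 + 0.18·(-0.381303) = 1.577828
s=0.360000, y=1.577828:
  k1 = f(0.360000, 1.577828) = -0.494176
  k2 = f(0.450000, 1.533353) = -0.600308
  y ← 1.577828 + 0.18·(-0.600308) = 1.469773
y(0.54) ≈ 1.4698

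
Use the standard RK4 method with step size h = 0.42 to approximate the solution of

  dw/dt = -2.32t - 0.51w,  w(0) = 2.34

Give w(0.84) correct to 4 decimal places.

RK4: k1 = f(t_n, w_n); k2 = f(t_n + h/2, w_n + (h/2)·k1); k3 = f(t_n + h/2, w_n + (h/2)·k2); k4 = f(t_n + h, w_n + h·k3); w_{n+1} = w_n + (h/6)·(k1 + 2k2 + 2k3 + k4).
t=0.000000, w=2.340000:
  k1 = f(0.000000, 2.340000) = -1.193400
  k2 = f(0.210000, 2.089386) = -1.552787
  k3 = f(0.210000, 2.013915) = -1.514297
  k4 = f(0.420000, 1.703995) = -1.843438
  w ← 2.340000 + (0.42/6)·(k1 + 2k2 + 2k3 + k4) = 1.698030
t=0.420000, w=1.698030:
  k1 = f(0.420000, 1.698030) = -1.840395
  k2 = f(0.630000, 1.311547) = -2.130489
  k3 = f(0.630000, 1.250627) = -2.099420
  k4 = f(0.840000, 0.816273) = -2.365099
  w ← 1.698030 + (0.42/6)·(k1 + 2k2 + 2k3 + k4) = 0.811458
w(0.84) ≈ 0.8115

0.8115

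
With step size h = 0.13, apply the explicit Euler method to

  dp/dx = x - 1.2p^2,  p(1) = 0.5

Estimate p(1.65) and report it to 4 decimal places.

0.9433

Euler: p_{n+1} = p_n + h·f(x_n, p_n).
x=1.000000, p=0.500000: f=0.700000 → p ← 0.500000 + 0.13·0.700000 = 0.591000
x=1.130000, p=0.591000: f=0.710863 → p ← 0.591000 + 0.13·0.710863 = 0.683412
x=1.260000, p=0.683412: f=0.699537 → p ← 0.683412 + 0.13·0.699537 = 0.774352
x=1.390000, p=0.774352: f=0.670455 → p ← 0.774352 + 0.13·0.670455 = 0.861511
x=1.520000, p=0.861511: f=0.629358 → p ← 0.861511 + 0.13·0.629358 = 0.943328
p(1.65) ≈ 0.9433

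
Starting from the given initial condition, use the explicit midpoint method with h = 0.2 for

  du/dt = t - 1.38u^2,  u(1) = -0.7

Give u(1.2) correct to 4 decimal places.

Midpoint: k1 = f(t_n, u_n); k2 = f(t_n + h/2, u_n + (h/2)·k1); u_{n+1} = u_n + h·k2.
t=1.000000, u=-0.700000:
  k1 = f(1.000000, -0.700000) = 0.323800
  k2 = f(1.100000, -0.667620) = 0.484911
  u ← -0.700000 + 0.2·0.484911 = -0.603018
u(1.2) ≈ -0.6030

-0.6030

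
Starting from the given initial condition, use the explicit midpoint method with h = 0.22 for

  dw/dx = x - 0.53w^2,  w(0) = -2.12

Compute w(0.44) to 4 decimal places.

-3.8613

Midpoint: k1 = f(x_n, w_n); k2 = f(x_n + h/2, w_n + (h/2)·k1); w_{n+1} = w_n + h·k2.
x=0.000000, w=-2.120000:
  k1 = f(0.000000, -2.120000) = -2.382032
  k2 = f(0.110000, -2.382024) = -2.897239
  w ← -2.120000 + 0.22·(-2.897239) = -2.757393
x=0.220000, w=-2.757393:
  k1 = f(0.220000, -2.757393) = -3.809703
  k2 = f(0.330000, -3.176460) = -5.017646
  w ← -2.757393 + 0.22·(-5.017646) = -3.861275
w(0.44) ≈ -3.8613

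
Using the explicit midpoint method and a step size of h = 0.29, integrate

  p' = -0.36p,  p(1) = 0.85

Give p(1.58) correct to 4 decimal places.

Midpoint: k1 = f(s_n, p_n); k2 = f(s_n + h/2, p_n + (h/2)·k1); p_{n+1} = p_n + h·k2.
s=1.000000, p=0.850000:
  k1 = f(1.000000, 0.850000) = -0.306000
  k2 = f(1.145000, 0.805630) = -0.290027
  p ← 0.850000 + 0.29·(-0.290027) = 0.765892
s=1.290000, p=0.765892:
  k1 = f(1.290000, 0.765892) = -0.275721
  k2 = f(1.435000, 0.725913) = -0.261329
  p ← 0.765892 + 0.29·(-0.261329) = 0.690107
p(1.58) ≈ 0.6901

0.6901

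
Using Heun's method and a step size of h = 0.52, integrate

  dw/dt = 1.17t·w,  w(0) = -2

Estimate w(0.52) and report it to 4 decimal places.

-2.3164

Heun: k1 = f(t_n, w_n); k2 = f(t_n + h, w_n + h·k1); w_{n+1} = w_n + (h/2)·(k1 + k2).
t=0.000000, w=-2.000000:
  k1 = f(0.000000, -2.000000) = 0.000000
  k2 = f(0.520000, -2.000000) = -1.216800
  w ← -2.000000 + (0.52/2)·(0.000000 + (-1.216800)) = -2.316368
w(0.52) ≈ -2.3164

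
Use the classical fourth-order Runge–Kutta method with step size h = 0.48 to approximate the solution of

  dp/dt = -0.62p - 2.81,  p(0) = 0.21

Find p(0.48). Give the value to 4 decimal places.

RK4: k1 = f(t_n, p_n); k2 = f(t_n + h/2, p_n + (h/2)·k1); k3 = f(t_n + h/2, p_n + (h/2)·k2); k4 = f(t_n + h, p_n + h·k3); p_{n+1} = p_n + (h/6)·(k1 + 2k2 + 2k3 + k4).
t=0.000000, p=0.210000:
  k1 = f(0.000000, 0.210000) = -2.940200
  k2 = f(0.240000, -0.495648) = -2.502698
  k3 = f(0.240000, -0.390648) = -2.567799
  k4 = f(0.480000, -1.022543) = -2.176023
  p ← 0.210000 + (0.48/6)·(k1 + 2k2 + 2k3 + k4) = -1.010577
p(0.48) ≈ -1.0106

-1.0106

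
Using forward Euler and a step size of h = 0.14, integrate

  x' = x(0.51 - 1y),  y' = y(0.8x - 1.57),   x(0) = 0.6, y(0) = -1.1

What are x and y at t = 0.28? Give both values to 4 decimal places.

0.8837, -0.8040

Euler on (x,y): x_{n+1} = x_n + h·x', y_{n+1} = y_n + h·y'.
0.000000: (0.600000, -1.100000); f=(0.966000, 1.199000) → (0.735240, -0.932140)
0.140000: (0.735240, -0.932140); f=(1.060319, 0.915183) → (0.883685, -0.804014)
(x(0.28), y(0.28)) ≈ (0.8837, -0.8040)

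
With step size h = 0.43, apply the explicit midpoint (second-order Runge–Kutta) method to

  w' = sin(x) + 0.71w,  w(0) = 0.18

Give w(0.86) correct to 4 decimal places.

0.7389

Midpoint: k1 = f(x_n, w_n); k2 = f(x_n + h/2, w_n + (h/2)·k1); w_{n+1} = w_n + h·k2.
x=0.000000, w=0.180000:
  k1 = f(0.000000, 0.180000) = 0.127800
  k2 = f(0.215000, 0.207477) = 0.360656
  w ← 0.180000 + 0.43·0.360656 = 0.335082
x=0.430000, w=0.335082:
  k1 = f(0.430000, 0.335082) = 0.654779
  k2 = f(0.645000, 0.475860) = 0.939059
  w ← 0.335082 + 0.43·0.939059 = 0.738877
w(0.86) ≈ 0.7389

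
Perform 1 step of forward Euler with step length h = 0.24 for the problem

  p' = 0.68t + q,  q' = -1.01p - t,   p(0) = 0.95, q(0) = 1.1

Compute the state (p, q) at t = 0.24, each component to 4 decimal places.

Euler on (p,q): p_{n+1} = p_n + h·p', q_{n+1} = q_n + h·q'.
0.000000: (0.950000, 1.100000); f=(1.100000, -0.959500) → (1.214000, 0.869720)
(p(0.24), q(0.24)) ≈ (1.2140, 0.8697)

1.2140, 0.8697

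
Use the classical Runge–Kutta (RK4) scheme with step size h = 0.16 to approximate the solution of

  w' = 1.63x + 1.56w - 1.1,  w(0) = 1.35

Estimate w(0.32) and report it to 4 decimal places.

1.8667

RK4: k1 = f(x_n, w_n); k2 = f(x_n + h/2, w_n + (h/2)·k1); k3 = f(x_n + h/2, w_n + (h/2)·k2); k4 = f(x_n + h, w_n + h·k3); w_{n+1} = w_n + (h/6)·(k1 + 2k2 + 2k3 + k4).
x=0.000000, w=1.350000:
  k1 = f(0.000000, 1.350000) = 1.006000
  k2 = f(0.080000, 1.430480) = 1.261949
  k3 = f(0.080000, 1.450956) = 1.293891
  k4 = f(0.160000, 1.557023) = 1.589755
  w ← 1.350000 + (0.16/6)·(k1 + 2k2 + 2k3 + k4) = 1.555532
x=0.160000, w=1.555532:
  k1 = f(0.160000, 1.555532) = 1.587429
  k2 = f(0.240000, 1.682526) = 1.915940
  k3 = f(0.240000, 1.708807) = 1.956939
  k4 = f(0.320000, 1.868642) = 2.336681
  w ← 1.555532 + (0.16/6)·(k1 + 2k2 + 2k3 + k4) = 1.866728
w(0.32) ≈ 1.8667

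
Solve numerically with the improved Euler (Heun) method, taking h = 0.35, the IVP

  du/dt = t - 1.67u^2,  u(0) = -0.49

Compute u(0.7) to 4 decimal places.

Heun: k1 = f(t_n, u_n); k2 = f(t_n + h, u_n + h·k1); u_{n+1} = u_n + (h/2)·(k1 + k2).
t=0.000000, u=-0.490000:
  k1 = f(0.000000, -0.490000) = -0.400967
  k2 = f(0.350000, -0.630338) = -0.313535
  u ← -0.490000 + (0.35/2)·(-0.400967 + (-0.313535)) = -0.615038
t=0.350000, u=-0.615038:
  k1 = f(0.350000, -0.615038) = -0.281714
  k2 = f(0.700000, -0.713638) = -0.150495
  u ← -0.615038 + (0.35/2)·(-0.281714 + (-0.150495)) = -0.690675
u(0.7) ≈ -0.6907

-0.6907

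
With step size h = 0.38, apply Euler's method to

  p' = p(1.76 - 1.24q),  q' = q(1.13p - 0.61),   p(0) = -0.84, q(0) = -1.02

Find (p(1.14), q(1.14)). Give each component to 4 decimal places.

-5.6136, -0.0020

Euler on (p,q): p_{n+1} = p_n + h·p', q_{n+1} = q_n + h·q'.
0.000000: (-0.840000, -1.020000); f=(-2.540832, 1.590384) → (-1.805516, -0.415654)
0.380000: (-1.805516, -0.415654); f=(-4.108291, 1.101580) → (-3.366667, 0.002946)
0.760000: (-3.366667, 0.002946); f=(-5.913033, -0.013006) → (-5.613620, -0.001996)
(p(1.14), q(1.14)) ≈ (-5.6136, -0.0020)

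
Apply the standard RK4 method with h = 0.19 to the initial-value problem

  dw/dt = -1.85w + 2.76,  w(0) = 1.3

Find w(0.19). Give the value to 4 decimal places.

1.3569

RK4: k1 = f(t_n, w_n); k2 = f(t_n + h/2, w_n + (h/2)·k1); k3 = f(t_n + h/2, w_n + (h/2)·k2); k4 = f(t_n + h, w_n + h·k3); w_{n+1} = w_n + (h/6)·(k1 + 2k2 + 2k3 + k4).
t=0.000000, w=1.300000:
  k1 = f(0.000000, 1.300000) = 0.355000
  k2 = f(0.095000, 1.333725) = 0.292609
  k3 = f(0.095000, 1.327798) = 0.303574
  k4 = f(0.190000, 1.357679) = 0.248294
  w ← 1.300000 + (0.19/6)·(k1 + 2k2 + 2k3 + k4) = 1.356863
w(0.19) ≈ 1.3569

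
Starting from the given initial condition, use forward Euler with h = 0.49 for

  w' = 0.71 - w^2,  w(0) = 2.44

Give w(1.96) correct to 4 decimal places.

Euler: w_{n+1} = w_n + h·f(t_n, w_n).
t=0.000000, w=2.440000: f=-5.243600 → w ← 2.440000 + 0.49·(-5.243600) = -0.129364
t=0.490000, w=-0.129364: f=0.693265 → w ← -0.129364 + 0.49·0.693265 = 0.210336
t=0.980000, w=0.210336: f=0.665759 → w ← 0.210336 + 0.49·0.665759 = 0.536558
t=1.470000, w=0.536558: f=0.422106 → w ← 0.536558 + 0.49·0.422106 = 0.743390
w(1.96) ≈ 0.7434

0.7434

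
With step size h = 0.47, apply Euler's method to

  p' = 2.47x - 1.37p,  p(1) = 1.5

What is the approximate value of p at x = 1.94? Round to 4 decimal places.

2.3101

Euler: p_{n+1} = p_n + h·f(x_n, p_n).
x=1.000000, p=1.500000: f=0.415000 → p ← 1.500000 + 0.47·0.415000 = 1.695050
x=1.470000, p=1.695050: f=1.308682 → p ← 1.695050 + 0.47·1.308682 = 2.310130
p(1.94) ≈ 2.3101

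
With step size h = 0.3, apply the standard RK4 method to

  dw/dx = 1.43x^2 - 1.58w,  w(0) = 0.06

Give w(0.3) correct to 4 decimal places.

RK4: k1 = f(x_n, w_n); k2 = f(x_n + h/2, w_n + (h/2)·k1); k3 = f(x_n + h/2, w_n + (h/2)·k2); k4 = f(x_n + h, w_n + h·k3); w_{n+1} = w_n + (h/6)·(k1 + 2k2 + 2k3 + k4).
x=0.000000, w=0.060000:
  k1 = f(0.000000, 0.060000) = -0.094800
  k2 = f(0.150000, 0.045780) = -0.040157
  k3 = f(0.150000, 0.053976) = -0.053108
  k4 = f(0.300000, 0.044068) = 0.059073
  w ← 0.060000 + (0.3/6)·(k1 + 2k2 + 2k3 + k4) = 0.048887
w(0.3) ≈ 0.0489

0.0489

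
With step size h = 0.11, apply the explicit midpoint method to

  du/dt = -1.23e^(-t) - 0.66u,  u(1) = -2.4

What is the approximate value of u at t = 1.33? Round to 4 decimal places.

-2.0440

Midpoint: k1 = f(t_n, u_n); k2 = f(t_n + h/2, u_n + (h/2)·k1); u_{n+1} = u_n + h·k2.
t=1.000000, u=-2.400000:
  k1 = f(1.000000, -2.400000) = 1.131508
  k2 = f(1.055000, -2.337767) = 1.114650
  u ← -2.400000 + 0.11·1.114650 = -2.277389
t=1.110000, u=-2.277389:
  k1 = f(1.110000, -2.277389) = 1.097719
  k2 = f(1.165000, -2.217014) = 1.079564
  u ← -2.277389 + 0.11·1.079564 = -2.158636
t=1.220000, u=-2.158636:
  k1 = f(1.220000, -2.158636) = 1.061567
  k2 = f(1.275000, -2.100250) = 1.042465
  u ← -2.158636 + 0.11·1.042465 = -2.043965
u(1.33) ≈ -2.0440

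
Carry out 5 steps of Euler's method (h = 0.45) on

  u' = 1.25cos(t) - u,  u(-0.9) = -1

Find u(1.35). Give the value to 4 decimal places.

Euler: u_{n+1} = u_n + h·f(t_n, u_n).
t=-0.900000, u=-1.000000: f=1.777012 → u ← -1.000000 + 0.45·1.777012 = -0.200344
t=-0.450000, u=-0.200344: f=1.325903 → u ← -0.200344 + 0.45·1.325903 = 0.396312
t=0.000000, u=0.396312: f=0.853688 → u ← 0.396312 + 0.45·0.853688 = 0.780472
t=0.450000, u=0.780472: f=0.345087 → u ← 0.780472 + 0.45·0.345087 = 0.935761
t=0.900000, u=0.935761: f=-0.158748 → u ← 0.935761 + 0.45·(-0.158748) = 0.864324
u(1.35) ≈ 0.8643

0.8643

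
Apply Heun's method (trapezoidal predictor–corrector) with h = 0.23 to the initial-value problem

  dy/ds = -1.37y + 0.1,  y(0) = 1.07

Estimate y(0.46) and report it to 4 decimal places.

Heun: k1 = f(s_n, y_n); k2 = f(s_n + h, y_n + h·k1); y_{n+1} = y_n + (h/2)·(k1 + k2).
s=0.000000, y=1.070000:
  k1 = f(0.000000, 1.070000) = -1.365900
  k2 = f(0.230000, 0.755843) = -0.935505
  y ← 1.070000 + (0.23/2)·(-1.365900 + (-0.935505)) = 0.805338
s=0.230000, y=0.805338:
  k1 = f(0.230000, 0.805338) = -1.003314
  k2 = f(0.460000, 0.574576) = -0.687170
  y ← 0.805338 + (0.23/2)·(-1.003314 + (-0.687170)) = 0.610933
y(0.46) ≈ 0.6109

0.6109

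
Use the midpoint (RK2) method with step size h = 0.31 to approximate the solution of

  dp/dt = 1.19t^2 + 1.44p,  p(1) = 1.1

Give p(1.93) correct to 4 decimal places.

Midpoint: k1 = f(t_n, p_n); k2 = f(t_n + h/2, p_n + (h/2)·k1); p_{n+1} = p_n + h·k2.
t=1.000000, p=1.100000:
  k1 = f(1.000000, 1.100000) = 2.774000
  k2 = f(1.155000, 1.529970) = 3.790647
  p ← 1.100000 + 0.31·3.790647 = 2.275100
t=1.310000, p=2.275100:
  k1 = f(1.310000, 2.275100) = 5.318304
  k2 = f(1.465000, 3.099437) = 7.017198
  p ← 2.275100 + 0.31·7.017198 = 4.450432
t=1.620000, p=4.450432:
  k1 = f(1.620000, 4.450432) = 9.531658
  k2 = f(1.775000, 5.927839) = 12.285331
  p ← 4.450432 + 0.31·12.285331 = 8.258884
p(1.93) ≈ 8.2589

8.2589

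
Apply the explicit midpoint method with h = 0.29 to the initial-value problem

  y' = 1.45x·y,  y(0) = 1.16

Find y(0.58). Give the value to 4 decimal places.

1.4696

Midpoint: k1 = f(x_n, y_n); k2 = f(x_n + h/2, y_n + (h/2)·k1); y_{n+1} = y_n + h·k2.
x=0.000000, y=1.160000:
  k1 = f(0.000000, 1.160000) = 0.000000
  k2 = f(0.145000, 1.160000) = 0.243890
  y ← 1.160000 + 0.29·0.243890 = 1.230728
x=0.290000, y=1.230728:
  k1 = f(0.290000, 1.230728) = 0.517521
  k2 = f(0.435000, 1.305769) = 0.823614
  y ← 1.230728 + 0.29·0.823614 = 1.469576
y(0.58) ≈ 1.4696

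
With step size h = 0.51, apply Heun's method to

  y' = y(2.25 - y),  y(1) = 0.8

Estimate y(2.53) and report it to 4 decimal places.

2.0409

Heun: k1 = f(t_n, y_n); k2 = f(t_n + h, y_n + h·k1); y_{n+1} = y_n + (h/2)·(k1 + k2).
t=1.000000, y=0.800000:
  k1 = f(1.000000, 0.800000) = 1.160000
  k2 = f(1.510000, 1.391600) = 1.194549
  y ← 0.800000 + (0.51/2)·(1.160000 + 1.194549) = 1.400410
t=1.510000, y=1.400410:
  k1 = f(1.510000, 1.400410) = 1.189774
  k2 = f(2.020000, 2.007195) = 0.487357
  y ← 1.400410 + (0.51/2)·(1.189774 + 0.487357) = 1.828079
t=2.020000, y=1.828079:
  k1 = f(2.020000, 1.828079) = 0.771306
  k2 = f(2.530000, 2.221444) = 0.063435
  y ← 1.828079 + (0.51/2)·(0.771306 + 0.063435) = 2.040937
y(2.53) ≈ 2.0409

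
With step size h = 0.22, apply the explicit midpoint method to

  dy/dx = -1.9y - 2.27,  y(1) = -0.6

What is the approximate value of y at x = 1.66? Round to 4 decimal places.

-1.0164

Midpoint: k1 = f(x_n, y_n); k2 = f(x_n + h/2, y_n + (h/2)·k1); y_{n+1} = y_n + h·k2.
x=1.000000, y=-0.600000:
  k1 = f(1.000000, -0.600000) = -1.130000
  k2 = f(1.110000, -0.724300) = -0.893830
  y ← -0.600000 + 0.22·(-0.893830) = -0.796643
x=1.220000, y=-0.796643:
  k1 = f(1.220000, -0.796643) = -0.756379
  k2 = f(1.330000, -0.879844) = -0.598296
  y ← -0.796643 + 0.22·(-0.598296) = -0.928268
x=1.440000, y=-0.928268:
  k1 = f(1.440000, -0.928268) = -0.506291
  k2 = f(1.550000, -0.983960) = -0.400476
  y ← -0.928268 + 0.22·(-0.400476) = -1.016373
y(1.66) ≈ -1.0164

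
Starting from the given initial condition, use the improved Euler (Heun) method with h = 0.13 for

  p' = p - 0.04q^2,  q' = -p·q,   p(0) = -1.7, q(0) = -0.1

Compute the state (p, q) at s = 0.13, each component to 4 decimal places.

Heun on (p,q): k1 = f(s_n, state_n); k2 = f(s_n + h, state_n + h·k1); state_{n+1} = state_n + (h/2)·(k1 + k2).
0.000000: (-1.700000, -0.100000)
  k1 = (-1.700400, -0.170000)
  predictor → (-1.921052, -0.122100)
  k2 = (-1.921648, -0.234560)
  → (-1.935433, -0.126296)
(p(0.13), q(0.13)) ≈ (-1.9354, -0.1263)

-1.9354, -0.1263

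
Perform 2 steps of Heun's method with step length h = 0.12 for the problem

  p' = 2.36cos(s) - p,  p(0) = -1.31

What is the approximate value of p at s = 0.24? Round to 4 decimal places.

Heun: k1 = f(s_n, p_n); k2 = f(s_n + h, p_n + h·k1); p_{n+1} = p_n + (h/2)·(k1 + k2).
s=0.000000, p=-1.310000:
  k1 = f(0.000000, -1.310000) = 3.670000
  k2 = f(0.120000, -0.869600) = 3.212628
  p ← -1.310000 + (0.12/2)·(3.670000 + 3.212628) = -0.897042
s=0.120000, p=-0.897042:
  k1 = f(0.120000, -0.897042) = 3.240071
  k2 = f(0.240000, -0.508234) = 2.800591
  p ← -0.897042 + (0.12/2)·(3.240071 + 2.800591) = -0.534603
p(0.24) ≈ -0.5346

-0.5346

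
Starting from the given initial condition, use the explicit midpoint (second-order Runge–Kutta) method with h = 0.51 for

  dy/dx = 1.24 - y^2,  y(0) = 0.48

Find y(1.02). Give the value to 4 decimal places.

0.9842

Midpoint: k1 = f(x_n, y_n); k2 = f(x_n + h/2, y_n + (h/2)·k1); y_{n+1} = y_n + h·k2.
x=0.000000, y=0.480000:
  k1 = f(0.000000, 0.480000) = 1.009600
  k2 = f(0.255000, 0.737448) = 0.696170
  y ← 0.480000 + 0.51·0.696170 = 0.835047
x=0.510000, y=0.835047:
  k1 = f(0.510000, 0.835047) = 0.542697
  k2 = f(0.765000, 0.973435) = 0.292425
  y ← 0.835047 + 0.51·0.292425 = 0.984184
y(1.02) ≈ 0.9842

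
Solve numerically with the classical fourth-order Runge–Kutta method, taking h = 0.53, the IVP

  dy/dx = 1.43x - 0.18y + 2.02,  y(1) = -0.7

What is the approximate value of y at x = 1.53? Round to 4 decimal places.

1.3023

RK4: k1 = f(x_n, y_n); k2 = f(x_n + h/2, y_n + (h/2)·k1); k3 = f(x_n + h/2, y_n + (h/2)·k2); k4 = f(x_n + h, y_n + h·k3); y_{n+1} = y_n + (h/6)·(k1 + 2k2 + 2k3 + k4).
x=1.000000, y=-0.700000:
  k1 = f(1.000000, -0.700000) = 3.576000
  k2 = f(1.265000, 0.247640) = 3.784375
  k3 = f(1.265000, 0.302859) = 3.774435
  k4 = f(1.530000, 1.300451) = 3.973819
  y ← -0.700000 + (0.53/6)·(k1 + 2k2 + 2k3 + k4) = 1.302290
y(1.53) ≈ 1.3023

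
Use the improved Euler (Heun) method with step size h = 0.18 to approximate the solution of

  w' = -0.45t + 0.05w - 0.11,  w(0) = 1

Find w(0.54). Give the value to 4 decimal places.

0.9010

Heun: k1 = f(t_n, w_n); k2 = f(t_n + h, w_n + h·k1); w_{n+1} = w_n + (h/2)·(k1 + k2).
t=0.000000, w=1.000000:
  k1 = f(0.000000, 1.000000) = -0.060000
  k2 = f(0.180000, 0.989200) = -0.141540
  w ← 1.000000 + (0.18/2)·(-0.060000 + (-0.141540)) = 0.981861
t=0.180000, w=0.981861:
  k1 = f(0.180000, 0.981861) = -0.141907
  k2 = f(0.360000, 0.956318) = -0.224184
  w ← 0.981861 + (0.18/2)·(-0.141907 + (-0.224184)) = 0.948913
t=0.360000, w=0.948913:
  k1 = f(0.360000, 0.948913) = -0.224554
  k2 = f(0.540000, 0.908493) = -0.307575
  w ← 0.948913 + (0.18/2)·(-0.224554 + (-0.307575)) = 0.901022
w(0.54) ≈ 0.9010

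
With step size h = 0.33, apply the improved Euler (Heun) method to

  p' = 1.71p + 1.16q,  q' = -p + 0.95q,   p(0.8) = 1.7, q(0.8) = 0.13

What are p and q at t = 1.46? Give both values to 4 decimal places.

Heun on (p,q): k1 = f(t_n, state_n); k2 = f(t_n + h, state_n + h·k1); state_{n+1} = state_n + (h/2)·(k1 + k2).
0.800000: (1.700000, 0.130000)
  k1 = (3.057800, -1.576500)
  predictor → (2.709074, -0.390245)
  k2 = (4.179832, -3.079807)
  → (2.894209, -0.638291)
1.130000: (2.894209, -0.638291)
  k1 = (4.208681, -3.500585)
  predictor → (4.283074, -1.793484)
  k2 = (5.243615, -5.986884)
  → (4.453838, -2.203723)
(p(1.46), q(1.46)) ≈ (4.4538, -2.2037)

4.4538, -2.2037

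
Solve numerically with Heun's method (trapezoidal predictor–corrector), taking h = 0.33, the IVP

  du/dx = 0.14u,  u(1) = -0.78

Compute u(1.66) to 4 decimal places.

Heun: k1 = f(x_n, u_n); k2 = f(x_n + h, u_n + h·k1); u_{n+1} = u_n + (h/2)·(k1 + k2).
x=1.000000, u=-0.780000:
  k1 = f(1.000000, -0.780000) = -0.109200
  k2 = f(1.330000, -0.816036) = -0.114245
  u ← -0.780000 + (0.33/2)·(-0.109200 + (-0.114245)) = -0.816868
x=1.330000, u=-0.816868:
  k1 = f(1.330000, -0.816868) = -0.114362
  k2 = f(1.660000, -0.854608) = -0.119645
  u ← -0.816868 + (0.33/2)·(-0.114362 + (-0.119645)) = -0.855480
u(1.66) ≈ -0.8555

-0.8555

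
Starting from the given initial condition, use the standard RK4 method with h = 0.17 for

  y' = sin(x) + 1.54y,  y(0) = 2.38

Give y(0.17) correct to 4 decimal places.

3.1080

RK4: k1 = f(x_n, y_n); k2 = f(x_n + h/2, y_n + (h/2)·k1); k3 = f(x_n + h/2, y_n + (h/2)·k2); k4 = f(x_n + h, y_n + h·k3); y_{n+1} = y_n + (h/6)·(k1 + 2k2 + 2k3 + k4).
x=0.000000, y=2.380000:
  k1 = f(0.000000, 2.380000) = 3.665200
  k2 = f(0.085000, 2.691542) = 4.229872
  k3 = f(0.085000, 2.739539) = 4.303788
  k4 = f(0.170000, 3.111644) = 4.961114
  y ← 2.380000 + (0.17/6)·(k1 + 2k2 + 2k3 + k4) = 3.107986
y(0.17) ≈ 3.1080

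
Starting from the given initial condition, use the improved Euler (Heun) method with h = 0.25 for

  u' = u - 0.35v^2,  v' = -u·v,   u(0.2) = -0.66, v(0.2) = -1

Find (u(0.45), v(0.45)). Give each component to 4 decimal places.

-0.9597, -1.2154

Heun on (u,v): k1 = f(t_n, state_n); k2 = f(t_n + h, state_n + h·k1); state_{n+1} = state_n + (h/2)·(k1 + k2).
0.200000: (-0.660000, -1.000000)
  k1 = (-1.010000, -0.660000)
  predictor → (-0.912500, -1.165000)
  k2 = (-1.387529, -1.063063)
  → (-0.959691, -1.215383)
(u(0.45), v(0.45)) ≈ (-0.9597, -1.2154)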